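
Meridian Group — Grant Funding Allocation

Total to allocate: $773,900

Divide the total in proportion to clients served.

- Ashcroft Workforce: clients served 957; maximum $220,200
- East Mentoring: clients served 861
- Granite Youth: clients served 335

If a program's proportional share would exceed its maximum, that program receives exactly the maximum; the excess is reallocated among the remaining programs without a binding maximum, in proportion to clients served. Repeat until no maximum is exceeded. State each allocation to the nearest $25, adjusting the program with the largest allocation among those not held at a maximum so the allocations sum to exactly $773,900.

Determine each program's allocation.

Total clients served = 2,153.
Proportional shares (ignoring caps): Ashcroft Workforce 343,995.49; East Mentoring 309,488.11; Granite Youth 120,416.40.
Held at cap: Ashcroft Workforce ($220,200); balance $553,700 reallocated over remaining clients served 1,196.
Remaining shares: East Mentoring 398,608.44 → $398,600; Granite Youth 155,091.56 → $155,100.

Ashcroft Workforce: $220,200 | East Mentoring: $398,600 | Granite Youth: $155,100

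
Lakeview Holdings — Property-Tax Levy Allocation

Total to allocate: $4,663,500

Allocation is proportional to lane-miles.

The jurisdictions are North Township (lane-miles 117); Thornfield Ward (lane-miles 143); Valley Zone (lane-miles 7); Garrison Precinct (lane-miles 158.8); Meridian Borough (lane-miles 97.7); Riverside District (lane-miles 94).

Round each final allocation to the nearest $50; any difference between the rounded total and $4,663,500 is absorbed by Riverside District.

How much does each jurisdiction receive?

North Township: $883,600 | Thornfield Ward: $1,079,950 | Valley Zone: $52,850 | Garrison Precinct: $1,199,300 | Meridian Borough: $737,850 | Riverside District: $709,950

Lane-miles total: 617.5.
Pro-rata amounts: North Township 117/617.5 × $4,663,500 = 883,610.53; Thornfield Ward 143/617.5 × $4,663,500 = 1,079,968.42; Valley Zone 7/617.5 × $4,663,500 = 52,865.59; Garrison Precinct 158.8/617.5 × $4,663,500 = 1,199,293.60; Meridian Borough 97.7/617.5 × $4,663,500 = 737,852.55; Riverside District 94/617.5 × $4,663,500 = 709,909.31.
At nearest $50: North Township $883,600; Thornfield Ward $1,079,950; Valley Zone $52,850; Garrison Precinct $1,199,300; Meridian Borough $737,850; Riverside District $709,900. Sum = $4,663,450.
Difference $4,663,500 − $4,663,450 = +$50 applied to Riverside District: Riverside District becomes $709,950.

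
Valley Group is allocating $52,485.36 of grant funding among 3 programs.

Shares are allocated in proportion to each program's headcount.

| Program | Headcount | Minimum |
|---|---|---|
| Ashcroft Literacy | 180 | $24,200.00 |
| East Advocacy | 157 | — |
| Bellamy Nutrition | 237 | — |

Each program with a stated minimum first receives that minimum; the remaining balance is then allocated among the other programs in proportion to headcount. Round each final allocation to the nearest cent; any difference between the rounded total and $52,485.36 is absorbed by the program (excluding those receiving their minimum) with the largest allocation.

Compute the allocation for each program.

Minimums first: Ashcroft Literacy $24,200.00. Remaining pool $28,285.36.
Remaining pool split over remaining headcount 394: East Advocacy 11,271.0698 → $11,271.07; Bellamy Nutrition 17,014.2902 → $17,014.29.

Ashcroft Literacy: $24,200.00 | East Advocacy: $11,271.07 | Bellamy Nutrition: $17,014.29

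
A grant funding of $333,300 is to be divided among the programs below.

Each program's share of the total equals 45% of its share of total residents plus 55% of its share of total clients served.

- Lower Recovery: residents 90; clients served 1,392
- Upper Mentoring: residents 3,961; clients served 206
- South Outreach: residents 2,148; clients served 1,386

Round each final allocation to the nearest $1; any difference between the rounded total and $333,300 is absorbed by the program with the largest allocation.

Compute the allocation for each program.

Totals — residents 6,199, clients served 2,984.
Blended shares (45% residents + 55% clients served): Lower Recovery 0.2631; Upper Mentoring 0.3255; South Outreach 0.4114.
Proportional shares: Lower Recovery 87,691.79; Upper Mentoring 108,491.64; South Outreach 137,116.57.
After rounding ($1): Lower Recovery $87,692; Upper Mentoring $108,492; South Outreach $137,117. Sum = $333,301.
Difference $333,300 − $333,301 = −$1 applied to largest allocation (South Outreach): South Outreach becomes $137,116.

Lower Recovery: $87,692; Upper Mentoring: $108,492; South Outreach: $137,116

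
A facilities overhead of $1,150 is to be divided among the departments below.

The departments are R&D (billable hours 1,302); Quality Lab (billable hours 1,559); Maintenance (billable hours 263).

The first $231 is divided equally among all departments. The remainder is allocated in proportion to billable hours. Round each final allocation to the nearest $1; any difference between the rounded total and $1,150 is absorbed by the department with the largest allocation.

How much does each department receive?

R&D: $460 · Quality Lab: $536 · Maintenance: $154

Equal tier: $231 ÷ 3 = $77 apiece.
Remainder $919 by billable hours (total 3,124): R&D 383.01 → $383; Quality Lab 458.62 → $459; Maintenance 77.37 → $77.
Totals: R&D $77 + $383 = $460; Quality Lab $77 + $459 = $536; Maintenance $77 + $77 = $154.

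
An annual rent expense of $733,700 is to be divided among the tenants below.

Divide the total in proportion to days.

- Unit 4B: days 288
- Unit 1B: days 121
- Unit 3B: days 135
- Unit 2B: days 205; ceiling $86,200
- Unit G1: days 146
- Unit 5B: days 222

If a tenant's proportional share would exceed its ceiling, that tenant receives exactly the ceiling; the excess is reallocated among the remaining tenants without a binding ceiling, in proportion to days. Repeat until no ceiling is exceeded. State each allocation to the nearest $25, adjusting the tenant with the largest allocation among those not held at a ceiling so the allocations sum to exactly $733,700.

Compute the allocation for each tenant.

Unit 4B: $204,475 · Unit 1B: $85,900 · Unit 3B: $95,850 · Unit 2B: $86,200 · Unit G1: $103,650 · Unit 5B: $157,625

Combined days = 1,117.
Pro-rata shares before constraints: Unit 4B 189,172.43; Unit 1B 79,478.69; Unit 3B 88,674.57; Unit 2B 134,653.98; Unit G1 95,899.91; Unit 5B 145,820.41.
Cap binds for Unit 2B ($86,200); balance $647,500 reallocated over remaining days 912.
Remaining shares: Unit 4B 204,473.68 → $204,475; Unit 1B 85,907.35 → $85,900; Unit 3B 95,847.04 → $95,850; Unit G1 103,656.80 → $103,650; Unit 5B 157,615.13 → $157,625.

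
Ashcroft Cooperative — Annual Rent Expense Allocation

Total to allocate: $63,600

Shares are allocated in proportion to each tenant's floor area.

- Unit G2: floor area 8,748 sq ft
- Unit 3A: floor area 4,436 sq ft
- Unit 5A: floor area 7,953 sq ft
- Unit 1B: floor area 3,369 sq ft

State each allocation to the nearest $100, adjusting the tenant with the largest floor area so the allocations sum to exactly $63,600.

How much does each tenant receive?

Unit G2: $22,800 | Unit 3A: $11,500 | Unit 5A: $20,600 | Unit 1B: $8,700

Floor area total: 24,506.
Proportional shares: Unit G2 8,748/24,506 × $63,600 = 22,703.53; Unit 3A 4,436/24,506 × $63,600 = 11,512.67; Unit 5A 7,953/24,506 × $63,600 = 20,640.28; Unit 1B 3,369/24,506 × $63,600 = 8,743.51.
After rounding ($100): Unit G2 $22,700; Unit 3A $11,500; Unit 5A $20,600; Unit 1B $8,700. Sum = $63,500.
Difference $63,600 − $63,500 = +$100 applied to largest floor area (Unit G2): Unit G2 becomes $22,800.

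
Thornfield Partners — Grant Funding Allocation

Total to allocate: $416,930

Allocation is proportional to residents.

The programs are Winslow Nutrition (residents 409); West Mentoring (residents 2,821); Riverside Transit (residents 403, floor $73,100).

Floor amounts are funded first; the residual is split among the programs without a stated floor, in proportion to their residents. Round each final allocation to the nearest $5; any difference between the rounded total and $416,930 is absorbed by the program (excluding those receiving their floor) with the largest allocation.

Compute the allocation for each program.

Fund the minimums — Riverside Transit $73,100. Balance $343,830.
Balance split over remaining residents 3,230: Winslow Nutrition 43,537.61 → $43,540; West Mentoring 300,292.39 → $300,290.

Winslow Nutrition: $43,540 | West Mentoring: $300,290 | Riverside Transit: $73,100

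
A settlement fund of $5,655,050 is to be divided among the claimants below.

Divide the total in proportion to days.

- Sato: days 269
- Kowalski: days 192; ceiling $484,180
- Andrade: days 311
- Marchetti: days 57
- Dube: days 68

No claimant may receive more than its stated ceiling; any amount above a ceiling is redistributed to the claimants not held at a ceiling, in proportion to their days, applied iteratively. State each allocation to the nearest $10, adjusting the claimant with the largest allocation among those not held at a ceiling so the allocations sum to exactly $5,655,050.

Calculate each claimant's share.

Days total: 897.
Unconstrained shares: Sato 1,695,884.56; Kowalski 1,210,445.48; Andrade 1,960,669.51; Marchetti 359,351.00; Dube 428,699.44.
Held at cap: Kowalski ($484,180); residual $5,170,870 reallocated over remaining days 705.
Redistributed shares: Sato 1,972,998.62 → $1,973,000; Andrade 2,281,050.45 → $2,281,050; Marchetti 418,070.34 → $418,070; Dube 498,750.58 → $498,750.

Sato: $1,973,000 · Kowalski: $484,180 · Andrade: $2,281,050 · Marchetti: $418,070 · Dube: $498,750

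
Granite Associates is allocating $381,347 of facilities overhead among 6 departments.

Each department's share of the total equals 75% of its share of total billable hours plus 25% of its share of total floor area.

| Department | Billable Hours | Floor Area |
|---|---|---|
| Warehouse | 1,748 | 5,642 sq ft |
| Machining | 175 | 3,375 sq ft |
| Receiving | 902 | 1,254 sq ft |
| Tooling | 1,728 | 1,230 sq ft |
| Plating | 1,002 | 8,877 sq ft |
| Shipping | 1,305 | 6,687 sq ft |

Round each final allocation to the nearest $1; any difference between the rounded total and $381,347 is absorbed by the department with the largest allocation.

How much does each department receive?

Billable hours total 6,860; floor area total 27,065.
Blended shares (75% billable hours + 25% floor area): Warehouse 0.2432; Machining 0.0503; Receiving 0.1102; Tooling 0.2003; Plating 0.1915; Shipping 0.2044.
Raw shares: Warehouse 92,752.42; Machining 19,184.65; Receiving 42,023.82; Tooling 76,377.25; Plating 73,045.17; Shipping 77,963.68.
After rounding ($1): Warehouse $92,752; Machining $19,185; Receiving $42,024; Tooling $76,377; Plating $73,045; Shipping $77,964. Sum = $381,347.
Sum already equals the total — no adjustment.

Warehouse: $92,752 · Machining: $19,185 · Receiving: $42,024 · Tooling: $76,377 · Plating: $73,045 · Shipping: $77,964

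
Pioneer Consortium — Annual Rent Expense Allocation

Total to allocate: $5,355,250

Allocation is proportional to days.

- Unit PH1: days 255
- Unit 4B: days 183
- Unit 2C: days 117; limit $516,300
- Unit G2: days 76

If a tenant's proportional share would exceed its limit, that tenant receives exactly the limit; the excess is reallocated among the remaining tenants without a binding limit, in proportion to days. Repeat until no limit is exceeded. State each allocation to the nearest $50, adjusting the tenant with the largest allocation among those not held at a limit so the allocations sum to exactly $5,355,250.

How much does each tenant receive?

Sum of days: 631.
Proportional shares (ignoring caps): Unit PH1 2,164,166.01; Unit 4B 1,553,107.37; Unit 2C 992,970.29; Unit G2 645,006.34.
Capped: Unit 2C ($516,300); residual $4,838,950 reallocated over remaining days 514.
Redistributed shares: Unit PH1 2,400,646.40 → $2,400,650; Unit 4B 1,722,816.83 → $1,722,800; Unit G2 715,486.77 → $715,500.

Unit PH1: $2,400,650; Unit 4B: $1,722,800; Unit 2C: $516,300; Unit G2: $715,500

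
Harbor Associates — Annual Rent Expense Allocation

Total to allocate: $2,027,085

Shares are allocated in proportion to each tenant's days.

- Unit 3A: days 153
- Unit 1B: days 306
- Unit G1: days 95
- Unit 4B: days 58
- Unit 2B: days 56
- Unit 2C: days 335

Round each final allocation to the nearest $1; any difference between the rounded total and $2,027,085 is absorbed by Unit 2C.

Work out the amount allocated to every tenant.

Unit 3A: $309,216; Unit 1B: $618,433; Unit G1: $191,997; Unit 4B: $117,219; Unit 2B: $113,177; Unit 2C: $677,043

Combined days = 1,003.
Proportional shares: Unit 3A 153/1,003 × $2,027,085 = 309,216.36; Unit 1B 306/1,003 × $2,027,085 = 618,432.71; Unit G1 95/1,003 × $2,027,085 = 191,997.08; Unit 4B 58/1,003 × $2,027,085 = 117,219.27; Unit 2B 56/1,003 × $2,027,085 = 113,177.23; Unit 2C 335/1,003 × $2,027,085 = 677,042.35.
After rounding ($1): Unit 3A $309,216; Unit 1B $618,433; Unit G1 $191,997; Unit 4B $117,219; Unit 2B $113,177; Unit 2C $677,042. Sum = $2,027,084.
Difference $2,027,085 − $2,027,084 = +$1 applied to Unit 2C: Unit 2C becomes $677,043.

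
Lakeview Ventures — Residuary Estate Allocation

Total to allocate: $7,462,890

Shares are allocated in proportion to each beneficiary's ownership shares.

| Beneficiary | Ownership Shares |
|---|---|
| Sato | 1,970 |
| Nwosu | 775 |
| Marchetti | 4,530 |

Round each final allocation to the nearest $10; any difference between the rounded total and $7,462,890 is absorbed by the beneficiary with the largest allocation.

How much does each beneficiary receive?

Sato: $2,020,880 | Nwosu: $795,020 | Marchetti: $4,646,990

Sum of ownership shares: 7,275.
Raw shares: Sato 1,970/7,275 × $7,462,890 = 2,020,878.80; Nwosu 775/7,275 × $7,462,890 = 795,015.77; Marchetti 4,530/7,275 × $7,462,890 = 4,646,995.42.
Rounded to nearest $10: Sato $2,020,880; Nwosu $795,020; Marchetti $4,647,000. Sum = $7,462,900.
Difference $7,462,890 − $7,462,900 = −$10 applied to largest allocation (Marchetti): Marchetti becomes $4,646,990.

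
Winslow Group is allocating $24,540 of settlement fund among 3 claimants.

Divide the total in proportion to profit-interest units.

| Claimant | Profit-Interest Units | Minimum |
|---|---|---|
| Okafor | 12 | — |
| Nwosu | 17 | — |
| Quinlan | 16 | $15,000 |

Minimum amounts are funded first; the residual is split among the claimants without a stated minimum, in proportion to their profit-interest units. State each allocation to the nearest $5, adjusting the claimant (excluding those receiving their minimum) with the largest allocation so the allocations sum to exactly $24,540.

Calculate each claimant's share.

Okafor: $3,950 | Nwosu: $5,590 | Quinlan: $15,000

Minimums first: Quinlan $15,000. Residual $9,540.
Residual split over remaining profit-interest units 29: Okafor 3,947.59 → $3,950; Nwosu 5,592.41 → $5,590.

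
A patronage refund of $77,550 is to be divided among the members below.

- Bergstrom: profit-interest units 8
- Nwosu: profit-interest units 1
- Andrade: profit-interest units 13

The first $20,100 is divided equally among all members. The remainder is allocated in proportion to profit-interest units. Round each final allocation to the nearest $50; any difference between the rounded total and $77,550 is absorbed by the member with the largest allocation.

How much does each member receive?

First tranche $20,100 split equally: $6,700 each.
Remainder $57,450 by profit-interest units (total 22): Bergstrom 20,890.91 → $20,900; Nwosu 2,611.36 → $2,600; Andrade 33,947.73 → $33,950.
Totals: Bergstrom $6,700 + $20,900 = $27,600; Nwosu $6,700 + $2,600 = $9,300; Andrade $6,700 + $33,950 = $40,650.

Bergstrom: $27,600; Nwosu: $9,300; Andrade: $40,650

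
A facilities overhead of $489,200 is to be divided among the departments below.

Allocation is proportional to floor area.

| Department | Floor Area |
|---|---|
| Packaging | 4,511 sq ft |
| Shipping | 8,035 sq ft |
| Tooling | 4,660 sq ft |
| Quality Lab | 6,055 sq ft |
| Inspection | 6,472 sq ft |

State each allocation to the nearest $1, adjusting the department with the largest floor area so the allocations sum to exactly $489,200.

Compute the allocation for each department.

Combined floor area = 4,511 + 8,035 + 4,660 + 6,055 + 6,472 = 29,733.
Unrounded shares: Packaging 74,219.93; Shipping 132,200.65; Tooling 76,671.44; Quality Lab 99,623.52; Inspection 106,484.46.
After rounding ($1): Packaging $74,220; Shipping $132,201; Tooling $76,671; Quality Lab $99,624; Inspection $106,484. Sum = $489,200.
Rounded total matches; no reconciliation needed.

Packaging: $74,220; Shipping: $132,201; Tooling: $76,671; Quality Lab: $99,624; Inspection: $106,484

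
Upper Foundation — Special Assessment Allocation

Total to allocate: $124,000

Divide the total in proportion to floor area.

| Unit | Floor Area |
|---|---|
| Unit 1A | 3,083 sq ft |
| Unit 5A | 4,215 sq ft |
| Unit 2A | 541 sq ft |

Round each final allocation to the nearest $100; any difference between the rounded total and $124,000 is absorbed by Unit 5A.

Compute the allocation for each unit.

Unit 1A: $48,800 | Unit 5A: $66,600 | Unit 2A: $8,600

Total floor area = 7,839.
Unrounded shares: Unit 1A 3,083/7,839 × $124,000 = 48,767.96; Unit 5A 4,215/7,839 × $124,000 = 66,674.32; Unit 2A 541/7,839 × $124,000 = 8,557.72.
After rounding ($100): Unit 1A $48,800; Unit 5A $66,700; Unit 2A $8,600. Sum = $124,100.
Difference $124,000 − $124,100 = −$100 applied to Unit 5A: Unit 5A becomes $66,600.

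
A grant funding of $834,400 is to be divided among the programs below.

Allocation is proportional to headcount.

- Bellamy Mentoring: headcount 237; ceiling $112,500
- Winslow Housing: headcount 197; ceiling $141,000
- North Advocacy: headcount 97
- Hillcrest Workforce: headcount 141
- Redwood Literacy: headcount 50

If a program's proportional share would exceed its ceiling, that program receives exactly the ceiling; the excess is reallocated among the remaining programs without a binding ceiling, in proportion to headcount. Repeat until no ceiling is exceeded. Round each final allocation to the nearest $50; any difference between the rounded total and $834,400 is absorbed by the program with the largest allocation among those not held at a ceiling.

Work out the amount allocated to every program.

Total headcount = 722.
Pro-rata shares before constraints: Bellamy Mentoring 273,895.84; Winslow Housing 227,668.70; North Advocacy 112,100.83; Hillcrest Workforce 162,950.69; Redwood Literacy 57,783.93.
Held at cap: Bellamy Mentoring ($112,500), Winslow Housing ($141,000); residual $580,900 reallocated over remaining headcount 288.
Remaining shares: North Advocacy 195,650.35 → $195,650; Hillcrest Workforce 284,398.96 → $284,400; Redwood Literacy 100,850.69 → $100,850.

Bellamy Mentoring: $112,500 | Winslow Housing: $141,000 | North Advocacy: $195,650 | Hillcrest Workforce: $284,400 | Redwood Literacy: $100,850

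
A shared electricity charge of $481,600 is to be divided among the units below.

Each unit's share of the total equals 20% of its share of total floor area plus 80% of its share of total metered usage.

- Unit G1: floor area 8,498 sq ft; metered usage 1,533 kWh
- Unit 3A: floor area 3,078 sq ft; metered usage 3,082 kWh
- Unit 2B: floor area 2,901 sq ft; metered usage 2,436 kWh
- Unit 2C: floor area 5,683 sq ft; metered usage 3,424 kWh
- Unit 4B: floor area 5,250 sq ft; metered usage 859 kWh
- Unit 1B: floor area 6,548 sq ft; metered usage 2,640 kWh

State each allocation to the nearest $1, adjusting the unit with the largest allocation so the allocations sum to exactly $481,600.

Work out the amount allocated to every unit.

Unit G1: $67,879 | Unit 3A: $94,251 | Unit 2B: $75,907 | Unit 2C: $111,533 | Unit 4B: $39,507 | Unit 1B: $92,523

Totals — floor area 31,958, metered usage 13,974.
Composite weights (20% floor area + 80% metered usage): Unit G1 0.1409; Unit 3A 0.1957; Unit 2B 0.1576; Unit 2C 0.2316; Unit 4B 0.0820; Unit 1B 0.1921.
Raw shares: Unit G1 67,879.25; Unit 3A 94,251.41; Unit 2B 75,906.94; Unit 2C 111,532.11; Unit 4B 39,506.93; Unit 1B 92,523.36.
After rounding ($1): Unit G1 $67,879; Unit 3A $94,251; Unit 2B $75,907; Unit 2C $111,532; Unit 4B $39,507; Unit 1B $92,523. Sum = $481,599.
Difference $481,600 − $481,599 = +$1 applied to largest allocation (Unit 2C): Unit 2C becomes $111,533.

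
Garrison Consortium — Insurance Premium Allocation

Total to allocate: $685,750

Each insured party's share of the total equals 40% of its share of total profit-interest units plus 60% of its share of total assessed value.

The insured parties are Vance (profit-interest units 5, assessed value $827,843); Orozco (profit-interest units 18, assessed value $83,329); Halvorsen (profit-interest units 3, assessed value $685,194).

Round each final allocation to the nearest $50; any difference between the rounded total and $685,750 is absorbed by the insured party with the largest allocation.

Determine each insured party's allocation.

Totals — profit-interest units 26, assessed value 1,596,366.
Composite weights (40% profit-interest units + 60% assessed value): Vance 0.3881; Orozco 0.3082; Halvorsen 0.3037.
Raw shares: Vance 266,119.62; Orozco 211,377.35; Halvorsen 208,253.03.
At nearest $50: Vance $266,100; Orozco $211,400; Halvorsen $208,250. Sum = $685,750.
Rounded total matches; no reconciliation needed.

Vance: $266,100 · Orozco: $211,400 · Halvorsen: $208,250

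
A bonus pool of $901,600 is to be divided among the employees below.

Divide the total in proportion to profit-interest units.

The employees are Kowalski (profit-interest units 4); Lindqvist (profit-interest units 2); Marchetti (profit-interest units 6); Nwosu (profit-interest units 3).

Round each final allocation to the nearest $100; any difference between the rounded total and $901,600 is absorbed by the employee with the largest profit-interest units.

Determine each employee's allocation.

Kowalski: $240,400; Lindqvist: $120,200; Marchetti: $360,700; Nwosu: $180,300

Combined profit-interest units = 15.
Raw shares: Kowalski 4/15 × $901,600 = 240,426.67; Lindqvist 2/15 × $901,600 = 120,213.33; Marchetti 6/15 × $901,600 = 360,640.00; Nwosu 3/15 × $901,600 = 180,320.00.
After rounding ($100): Kowalski $240,400; Lindqvist $120,200; Marchetti $360,600; Nwosu $180,300. Sum = $901,500.
Difference $901,600 − $901,500 = +$100 applied to largest profit-interest units (Marchetti): Marchetti becomes $360,700.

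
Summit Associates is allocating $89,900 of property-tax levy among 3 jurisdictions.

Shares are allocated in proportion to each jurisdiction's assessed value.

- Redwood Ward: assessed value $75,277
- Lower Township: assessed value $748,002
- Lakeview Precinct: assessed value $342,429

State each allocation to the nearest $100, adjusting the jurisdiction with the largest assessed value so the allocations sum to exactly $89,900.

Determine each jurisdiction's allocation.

Assessed value total: 75,277 + 748,002 + 342,429 = 1,165,708.
Raw shares: Redwood Ward 5,805.40; Lower Township 57,686.30; Lakeview Precinct 26,408.30.
At nearest $100: Redwood Ward $5,800; Lower Township $57,700; Lakeview Precinct $26,400. Sum = $89,900.
Rounded total matches; no reconciliation needed.

Redwood Ward: $5,800; Lower Township: $57,700; Lakeview Precinct: $26,400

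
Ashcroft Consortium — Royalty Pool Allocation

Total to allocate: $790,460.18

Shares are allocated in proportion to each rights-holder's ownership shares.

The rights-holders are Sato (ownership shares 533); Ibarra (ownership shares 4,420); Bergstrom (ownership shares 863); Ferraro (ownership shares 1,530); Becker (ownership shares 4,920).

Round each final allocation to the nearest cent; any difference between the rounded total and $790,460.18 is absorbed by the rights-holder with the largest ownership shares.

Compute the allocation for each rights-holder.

Sum of ownership shares: 533 + 4,420 + 863 + 1,530 + 4,920 = 12,266.
Unrounded shares: Sato 34,348.2208; Ibarra 284,838.9039; Bergstrom 55,614.4738; Ferraro 98,598.0821; Becker 317,060.4994.
After rounding (cent): Sato $34,348.22; Ibarra $284,838.90; Bergstrom $55,614.47; Ferraro $98,598.08; Becker $317,060.50. Sum = $790,460.17.
Difference $790,460.18 − $790,460.17 = +$0.01 applied to largest ownership shares (Becker): Becker becomes $317,060.51.

Sato: $34,348.22 · Ibarra: $284,838.90 · Bergstrom: $55,614.47 · Ferraro: $98,598.08 · Becker: $317,060.51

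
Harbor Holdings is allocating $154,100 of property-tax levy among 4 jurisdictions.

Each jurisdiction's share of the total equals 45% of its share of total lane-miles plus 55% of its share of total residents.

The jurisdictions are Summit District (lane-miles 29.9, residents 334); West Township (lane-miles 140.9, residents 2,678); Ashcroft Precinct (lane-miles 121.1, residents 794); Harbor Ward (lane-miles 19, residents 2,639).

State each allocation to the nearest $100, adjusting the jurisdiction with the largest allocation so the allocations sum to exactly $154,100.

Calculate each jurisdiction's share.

Summit District: $11,100 | West Township: $66,600 | Ashcroft Precinct: $37,500 | Harbor Ward: $38,900

Lane-miles total 310.9; residents total 6,445.
Blended shares (45% lane-miles + 55% residents): Summit District 0.0718; West Township 0.4325; Ashcroft Precinct 0.2430; Harbor Ward 0.2527.
Raw shares: Summit District 11,061.34; West Township 66,644.23; Ashcroft Precinct 37,452.37; Harbor Ward 38,942.05.
Rounded to nearest $100: Summit District $11,100; West Township $66,600; Ashcroft Precinct $37,500; Harbor Ward $38,900. Sum = $154,100.
No rounding difference to absorb.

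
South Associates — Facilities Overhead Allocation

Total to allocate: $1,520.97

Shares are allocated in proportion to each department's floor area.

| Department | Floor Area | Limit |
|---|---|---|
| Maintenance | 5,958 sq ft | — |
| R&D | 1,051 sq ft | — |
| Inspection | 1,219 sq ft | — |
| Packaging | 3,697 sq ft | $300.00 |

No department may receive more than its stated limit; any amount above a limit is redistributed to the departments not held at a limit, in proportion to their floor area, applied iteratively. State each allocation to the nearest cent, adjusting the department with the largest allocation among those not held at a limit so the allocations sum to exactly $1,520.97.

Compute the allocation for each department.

Combined floor area = 11,925.
Pro-rata shares before constraints: Maintenance 759.9110; R&D 134.0494; Inspection 155.4769; Packaging 471.5326.
Capped: Packaging ($300.00); remaining pool $1,220.97 reallocated over remaining floor area 8,228.
Shares after redistribution: Maintenance 884.1200 → $884.12; R&D 155.9601 → $155.96; Inspection 180.8899 → $180.89.

Maintenance: $884.12 | R&D: $155.96 | Inspection: $180.89 | Packaging: $300.00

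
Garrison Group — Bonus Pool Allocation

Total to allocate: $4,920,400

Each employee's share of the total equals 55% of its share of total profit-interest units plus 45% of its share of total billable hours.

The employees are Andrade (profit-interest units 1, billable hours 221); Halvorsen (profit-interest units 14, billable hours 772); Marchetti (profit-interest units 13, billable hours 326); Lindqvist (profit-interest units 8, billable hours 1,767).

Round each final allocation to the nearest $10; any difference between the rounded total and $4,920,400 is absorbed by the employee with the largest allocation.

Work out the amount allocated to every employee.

Profit-interest units total 36; billable hours total 3,086.
Combined weights (55% profit-interest units + 45% billable hours): Andrade 0.0475; Halvorsen 0.3265; Marchetti 0.2461; Lindqvist 0.3799.
Proportional shares: Andrade 233,738.49; Halvorsen 1,606,322.63; Marchetti 1,211,148.47; Lindqvist 1,869,190.41.
After rounding ($10): Andrade $233,740; Halvorsen $1,606,320; Marchetti $1,211,150; Lindqvist $1,869,190. Sum = $4,920,400.
Sum already equals the total — no adjustment.

Andrade: $233,740; Halvorsen: $1,606,320; Marchetti: $1,211,150; Lindqvist: $1,869,190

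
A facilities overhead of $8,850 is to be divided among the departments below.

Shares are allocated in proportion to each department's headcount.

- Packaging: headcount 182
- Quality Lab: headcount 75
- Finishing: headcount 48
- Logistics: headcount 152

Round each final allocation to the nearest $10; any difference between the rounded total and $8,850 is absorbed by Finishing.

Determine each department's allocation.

Packaging: $3,520 | Quality Lab: $1,450 | Finishing: $940 | Logistics: $2,940

Combined headcount = 457.
Proportional shares: Packaging 182/457 × $8,850 = 3,524.51; Quality Lab 75/457 × $8,850 = 1,452.41; Finishing 48/457 × $8,850 = 929.54; Logistics 152/457 × $8,850 = 2,943.54.
At nearest $10: Packaging $3,520; Quality Lab $1,450; Finishing $930; Logistics $2,940. Sum = $8,840.
Difference $8,850 − $8,840 = +$10 applied to Finishing: Finishing becomes $940.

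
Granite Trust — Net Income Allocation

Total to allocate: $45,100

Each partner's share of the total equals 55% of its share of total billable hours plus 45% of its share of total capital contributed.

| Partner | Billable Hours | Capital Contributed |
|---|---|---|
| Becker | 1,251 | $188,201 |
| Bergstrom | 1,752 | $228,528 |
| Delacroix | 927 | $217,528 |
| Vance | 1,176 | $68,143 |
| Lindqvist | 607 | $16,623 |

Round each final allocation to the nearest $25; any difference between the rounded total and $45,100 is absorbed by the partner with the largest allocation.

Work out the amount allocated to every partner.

Totals — billable hours 5,713, capital contributed 719,023.
Blended shares (55% billable hours + 45% capital contributed): Becker 0.2382; Bergstrom 0.3117; Delacroix 0.2254; Vance 0.1559; Lindqvist 0.0688.
Raw shares: Becker 10,743.78; Bergstrom 14,057.31; Delacroix 10,164.80; Vance 7,029.41; Lindqvist 3,104.70.
Rounded to nearest $25: Becker $10,750; Bergstrom $14,050; Delacroix $10,175; Vance $7,025; Lindqvist $3,100. Sum = $45,100.
No rounding difference to absorb.

Becker: $10,750 · Bergstrom: $14,050 · Delacroix: $10,175 · Vance: $7,025 · Lindqvist: $3,100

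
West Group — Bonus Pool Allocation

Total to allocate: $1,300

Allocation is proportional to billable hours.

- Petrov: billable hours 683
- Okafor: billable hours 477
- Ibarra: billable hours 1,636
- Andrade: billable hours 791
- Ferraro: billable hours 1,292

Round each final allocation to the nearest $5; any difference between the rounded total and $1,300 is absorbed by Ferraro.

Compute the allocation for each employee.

Sum of billable hours: 4,879.
Raw shares: Petrov 683/4,879 × $1,300 = 181.98; Okafor 477/4,879 × $1,300 = 127.10; Ibarra 1,636/4,879 × $1,300 = 435.91; Andrade 791/4,879 × $1,300 = 210.76; Ferraro 1,292/4,879 × $1,300 = 344.25.
After rounding ($5): Petrov $180; Okafor $125; Ibarra $435; Andrade $210; Ferraro $345. Sum = $1,295.
Difference $1,300 − $1,295 = +$5 applied to Ferraro: Ferraro becomes $350.

Petrov: $180; Okafor: $125; Ibarra: $435; Andrade: $210; Ferraro: $350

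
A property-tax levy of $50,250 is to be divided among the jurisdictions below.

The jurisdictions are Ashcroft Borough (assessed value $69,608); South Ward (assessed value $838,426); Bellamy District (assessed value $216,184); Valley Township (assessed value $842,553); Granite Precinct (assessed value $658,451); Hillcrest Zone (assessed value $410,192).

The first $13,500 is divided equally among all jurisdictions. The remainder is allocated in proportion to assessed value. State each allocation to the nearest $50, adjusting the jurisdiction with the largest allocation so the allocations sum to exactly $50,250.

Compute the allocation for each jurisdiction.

Equal tier: $13,500 ÷ 6 = $2,250 apiece.
Remainder $36,750 by assessed value (total 3,035,414): Ashcroft Borough 842.75 → $850; South Ward 10,150.89 → $10,150; Bellamy District 2,617.36 → $2,600; Valley Township 10,200.86 → $10,200; Granite Precinct 7,971.92 → $7,950; Hillcrest Zone 4,966.23 → $4,950.
Rounding difference +$50 on remainder applied to Valley Township.
Totals: Ashcroft Borough $2,250 + $850 = $3,100; South Ward $2,250 + $10,150 = $12,400; Bellamy District $2,250 + $2,600 = $4,850; Valley Township $2,250 + $10,250 = $12,500; Granite Precinct $2,250 + $7,950 = $10,200; Hillcrest Zone $2,250 + $4,950 = $7,200.

Ashcroft Borough: $3,100 | South Ward: $12,400 | Bellamy District: $4,850 | Valley Township: $12,500 | Granite Precinct: $10,200 | Hillcrest Zone: $7,200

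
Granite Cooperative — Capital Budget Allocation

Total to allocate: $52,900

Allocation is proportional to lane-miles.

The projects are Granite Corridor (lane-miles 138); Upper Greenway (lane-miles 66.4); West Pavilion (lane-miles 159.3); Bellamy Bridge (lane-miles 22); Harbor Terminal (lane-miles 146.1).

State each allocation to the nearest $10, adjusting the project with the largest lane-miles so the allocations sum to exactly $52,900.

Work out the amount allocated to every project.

Granite Corridor: $13,730; Upper Greenway: $6,610; West Pavilion: $15,840; Bellamy Bridge: $2,190; Harbor Terminal: $14,530

Total lane-miles = 531.8.
Raw shares: Granite Corridor 138/531.8 × $52,900 = 13,727.34; Upper Greenway 66.4/531.8 × $52,900 = 6,605.04; West Pavilion 159.3/531.8 × $52,900 = 15,846.13; Bellamy Bridge 22/531.8 × $52,900 = 2,188.42; Harbor Terminal 146.1/531.8 × $52,900 = 14,533.08.
After rounding ($10): Granite Corridor $13,730; Upper Greenway $6,610; West Pavilion $15,850; Bellamy Bridge $2,190; Harbor Terminal $14,530. Sum = $52,910.
Difference $52,900 − $52,910 = −$10 applied to largest lane-miles (West Pavilion): West Pavilion becomes $15,840.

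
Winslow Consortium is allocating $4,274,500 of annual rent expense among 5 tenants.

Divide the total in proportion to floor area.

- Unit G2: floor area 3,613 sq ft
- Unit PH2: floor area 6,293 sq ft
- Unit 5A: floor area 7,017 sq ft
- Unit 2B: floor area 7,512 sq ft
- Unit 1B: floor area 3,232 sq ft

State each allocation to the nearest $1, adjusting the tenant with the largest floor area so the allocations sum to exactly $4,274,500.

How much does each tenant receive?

Unit G2: $558,202 | Unit PH2: $972,257 | Unit 5A: $1,084,113 | Unit 2B: $1,160,590 | Unit 1B: $499,338

Sum of floor area: 3,613 + 6,293 + 7,017 + 7,512 + 3,232 = 27,667.
Proportional shares: Unit G2 558,201.77; Unit PH2 972,256.79; Unit 5A 1,084,113.44; Unit 2B 1,160,590.02; Unit 1B 499,337.98.
Rounded to nearest $1: Unit G2 $558,202; Unit PH2 $972,257; Unit 5A $1,084,113; Unit 2B $1,160,590; Unit 1B $499,338. Sum = $4,274,500.
Sum already equals the total — no adjustment.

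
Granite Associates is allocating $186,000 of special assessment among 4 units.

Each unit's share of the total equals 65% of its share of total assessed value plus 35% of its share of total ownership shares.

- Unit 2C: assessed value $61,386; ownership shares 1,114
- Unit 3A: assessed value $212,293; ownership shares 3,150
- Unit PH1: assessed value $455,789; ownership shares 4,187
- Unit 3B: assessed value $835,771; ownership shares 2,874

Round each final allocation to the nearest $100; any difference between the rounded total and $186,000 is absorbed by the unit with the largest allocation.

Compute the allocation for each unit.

Assessed value total 1,565,239; ownership shares total 11,325.
Combined weights (65% assessed value + 35% ownership shares): Unit 2C 0.0599; Unit 3A 0.1855; Unit PH1 0.3187; Unit 3B 0.4359.
Unrounded shares: Unit 2C 11,145.15; Unit 3A 34,504.92; Unit PH1 59,273.73; Unit 3B 81,076.20.
At nearest $100: Unit 2C $11,100; Unit 3A $34,500; Unit PH1 $59,300; Unit 3B $81,100. Sum = $186,000.
Sum already equals the total — no adjustment.

Unit 2C: $11,100 · Unit 3A: $34,500 · Unit PH1: $59,300 · Unit 3B: $81,100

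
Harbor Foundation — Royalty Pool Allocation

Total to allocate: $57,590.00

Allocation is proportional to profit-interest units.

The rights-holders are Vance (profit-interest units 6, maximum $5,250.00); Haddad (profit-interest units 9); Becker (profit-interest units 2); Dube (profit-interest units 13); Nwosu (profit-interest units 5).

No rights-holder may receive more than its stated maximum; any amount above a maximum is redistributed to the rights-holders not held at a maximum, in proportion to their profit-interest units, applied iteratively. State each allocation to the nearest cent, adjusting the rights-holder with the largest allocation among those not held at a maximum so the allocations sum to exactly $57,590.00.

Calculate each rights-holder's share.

Combined profit-interest units = 35.
Unconstrained shares: Vance 9,872.5714; Haddad 14,808.8571; Becker 3,290.8571; Dube 21,390.5714; Nwosu 8,227.1429.
Cap binds for Vance ($5,250.00); remaining pool $52,340.00 reallocated over remaining profit-interest units 29.
Shares after redistribution: Haddad 16,243.4483 → $16,243.45; Becker 3,609.6552 → $3,609.66; Dube 23,462.7586 → $23,462.76; Nwosu 9,024.1379 → $9,024.14.
Rounding difference −$0.01 applied to Dube → $23,462.75.

Vance: $5,250.00 · Haddad: $16,243.45 · Becker: $3,609.66 · Dube: $23,462.75 · Nwosu: $9,024.14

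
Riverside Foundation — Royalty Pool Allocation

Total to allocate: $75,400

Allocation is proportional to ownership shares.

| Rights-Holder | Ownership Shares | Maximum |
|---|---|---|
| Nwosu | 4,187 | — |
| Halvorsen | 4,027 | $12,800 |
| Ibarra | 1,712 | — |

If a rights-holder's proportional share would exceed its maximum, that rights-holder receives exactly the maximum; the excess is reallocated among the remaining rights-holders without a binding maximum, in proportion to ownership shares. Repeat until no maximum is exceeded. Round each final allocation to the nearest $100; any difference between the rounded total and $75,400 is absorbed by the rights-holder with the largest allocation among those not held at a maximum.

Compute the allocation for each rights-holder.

Ownership shares total: 9,926.
Pro-rata shares before constraints: Nwosu 31,805.34; Halvorsen 30,589.95; Ibarra 13,004.71.
Capped: Halvorsen ($12,800); residual $62,600 reallocated over remaining ownership shares 5,899.
Redistributed shares: Nwosu 44,432.31 → $44,400; Ibarra 18,167.69 → $18,200.

Nwosu: $44,400 | Halvorsen: $12,800 | Ibarra: $18,200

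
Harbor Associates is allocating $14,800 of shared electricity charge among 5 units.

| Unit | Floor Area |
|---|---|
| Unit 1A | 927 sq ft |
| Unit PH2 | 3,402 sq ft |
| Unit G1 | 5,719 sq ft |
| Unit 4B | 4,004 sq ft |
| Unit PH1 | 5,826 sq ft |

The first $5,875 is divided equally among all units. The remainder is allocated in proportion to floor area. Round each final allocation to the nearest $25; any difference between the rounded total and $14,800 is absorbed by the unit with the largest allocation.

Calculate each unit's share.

Unit 1A: $1,600 · Unit PH2: $2,700 · Unit G1: $3,750 · Unit 4B: $2,975 · Unit PH1: $3,775

Equal tier: $5,875 ÷ 5 = $1,175 apiece.
Remainder $8,925 by floor area (total 19,878): Unit 1A 416.21 → $425; Unit PH2 1,527.46 → $1,525; Unit G1 2,567.77 → $2,575; Unit 4B 1,797.75 → $1,800; Unit PH1 2,615.81 → $2,625.
Rounding difference −$25 on remainder applied to Unit PH1.
Totals: Unit 1A $1,175 + $425 = $1,600; Unit PH2 $1,175 + $1,525 = $2,700; Unit G1 $1,175 + $2,575 = $3,750; Unit 4B $1,175 + $1,800 = $2,975; Unit PH1 $1,175 + $2,600 = $3,775.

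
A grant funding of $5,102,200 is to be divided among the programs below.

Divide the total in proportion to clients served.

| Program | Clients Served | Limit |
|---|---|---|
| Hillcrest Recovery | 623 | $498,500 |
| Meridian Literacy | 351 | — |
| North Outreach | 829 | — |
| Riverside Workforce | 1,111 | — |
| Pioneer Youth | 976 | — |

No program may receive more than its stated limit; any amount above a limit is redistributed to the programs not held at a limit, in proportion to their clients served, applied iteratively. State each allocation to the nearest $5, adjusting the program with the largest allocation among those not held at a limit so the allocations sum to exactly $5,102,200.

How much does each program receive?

Hillcrest Recovery: $498,500 · Meridian Literacy: $494,610 · North Outreach: $1,168,185 · Riverside Workforce: $1,565,575 · Pioneer Youth: $1,375,330

Sum of clients served: 3,890.
Pro-rata shares before constraints: Hillcrest Recovery 817,138.97; Meridian Literacy 460,378.46; North Outreach 1,087,332.60; Riverside Workforce 1,457,209.31; Pioneer Youth 1,280,140.67.
Held at cap: Hillcrest Recovery ($498,500); remaining pool $4,603,700 reallocated over remaining clients served 3,267.
Shares after redistribution: Meridian Literacy 494,612.40 → $494,610; North Outreach 1,168,187.11 → $1,168,185; Riverside Workforce 1,565,568.01 → $1,565,570; Pioneer Youth 1,375,332.48 → $1,375,330.
Rounding difference +$5 applied to Riverside Workforce → $1,565,575.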